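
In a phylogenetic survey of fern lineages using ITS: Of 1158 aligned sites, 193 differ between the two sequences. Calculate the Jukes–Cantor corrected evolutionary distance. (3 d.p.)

p = 193/1158 ≈ 0.166667.
d = −(3/4) ln(1 − 4p/3) = −0.75 ln(1 − 0.222223) = −0.75 ln(0.777777)
  = −0.75 × (-0.251315) = 0.188486 substitutions/site.

0.188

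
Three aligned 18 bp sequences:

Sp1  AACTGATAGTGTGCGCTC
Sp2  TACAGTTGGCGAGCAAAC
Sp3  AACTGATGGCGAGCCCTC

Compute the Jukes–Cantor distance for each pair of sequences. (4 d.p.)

Sp1–Sp2: 9/18 sites differ → p = 0.5, d = −0.75 ln(1 − 0.666667) = 0.823960 ≈ 0.8240.
Sp1–Sp3: 4/18 sites differ → p ≈ 0.222222, d = −0.75 ln(1 − 0.296296) = 0.263548 ≈ 0.2635.
Sp2–Sp3: 6/18 sites differ → p ≈ 0.333333, d = −0.75 ln(1 − 0.444444) = 0.440839 ≈ 0.4408.

d(Sp1,Sp2) = 0.8240, d(Sp1,Sp3) = 0.2635, d(Sp2,Sp3) = 0.4408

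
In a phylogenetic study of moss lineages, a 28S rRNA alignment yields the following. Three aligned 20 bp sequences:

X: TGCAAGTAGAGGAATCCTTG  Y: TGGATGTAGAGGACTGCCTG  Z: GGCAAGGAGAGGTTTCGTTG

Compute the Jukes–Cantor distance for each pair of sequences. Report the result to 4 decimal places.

X–Y: 5/20 sites differ → p = 0.25, d = −0.75 ln(1 − 0.333333) = 0.304098 ≈ 0.3041.
X–Z: 5/20 sites differ → p = 0.25, d = −0.75 ln(1 − 0.333333) = 0.304098 ≈ 0.3041.
Y–Z: 9/20 sites differ → p = 0.45, d = −0.75 ln(1 − 0.6) = 0.687218 ≈ 0.6872.

d(X,Y) = 0.3041, d(X,Z) = 0.3041, d(Y,Z) = 0.6872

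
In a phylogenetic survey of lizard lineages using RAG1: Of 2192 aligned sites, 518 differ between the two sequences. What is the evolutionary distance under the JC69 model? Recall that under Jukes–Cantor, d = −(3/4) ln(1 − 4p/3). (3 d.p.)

0.284

p = 518/2192 ≈ 0.236314.
d = −(3/4) ln(1 − 4p/3) = −0.75 ln(1 − 0.315085) = −0.75 ln(0.684915)
  = −0.75 × (-0.378461) = 0.283846 substitutions/site.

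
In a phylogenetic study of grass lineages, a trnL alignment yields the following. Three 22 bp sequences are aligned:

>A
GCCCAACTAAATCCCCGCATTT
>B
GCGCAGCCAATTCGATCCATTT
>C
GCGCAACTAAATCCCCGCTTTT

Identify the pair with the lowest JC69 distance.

A–B: 8/22 differ, p = 0.364, d = 0.497.
A–C: 2/22 differ, p = 0.091, d = 0.097.
B–C: 8/22 differ, p = 0.364, d = 0.497.
The smallest distance is between A and C.

A and C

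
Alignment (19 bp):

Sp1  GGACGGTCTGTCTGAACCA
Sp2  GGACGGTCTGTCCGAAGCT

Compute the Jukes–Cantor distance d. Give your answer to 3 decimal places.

The sequences differ at 3 of 19 sites (13, 17, 19), so p = 3/19 ≈ 0.157895.
d = −(3/4) ln(1 − 4p/3) = −0.75 ln(1 − 0.210527) = −0.75 ln(0.789473)
  = −0.75 × (-0.236390) = 0.177293 substitutions/site.

0.177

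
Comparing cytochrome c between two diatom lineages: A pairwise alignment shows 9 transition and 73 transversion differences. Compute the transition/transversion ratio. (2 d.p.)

R = 9/73 = 0.123287… ≈ 0.12 (to 2 d.p.).

0.12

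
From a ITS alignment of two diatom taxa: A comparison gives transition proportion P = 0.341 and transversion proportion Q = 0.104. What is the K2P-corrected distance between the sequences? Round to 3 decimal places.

Under the Kimura two-parameter model, d = −½ ln(1 − 2P − Q) − ¼ ln(1 − 2Q).
1 − 2P − Q = 0.214, giving −½ ln(0.214) = 0.770890.
1 − 2Q = 0.792, giving −¼ ln(0.792) = 0.058298.
d = 0.770890 + 0.058298 = 0.829188.

0.829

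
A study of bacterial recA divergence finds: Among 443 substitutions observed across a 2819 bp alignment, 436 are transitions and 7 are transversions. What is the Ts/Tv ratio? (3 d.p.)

R = 436/7 = 62.285714… ≈ 62.286 (to 3 d.p.).

62.286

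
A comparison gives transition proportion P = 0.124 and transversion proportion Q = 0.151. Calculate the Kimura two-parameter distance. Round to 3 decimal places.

Under the Kimura two-parameter model, d = −½ ln(1 − 2P − Q) − ¼ ln(1 − 2Q).
1 − 2P − Q = 0.601, giving −½ ln(0.601) = 0.254580.
1 − 2Q = 0.698, giving −¼ ln(0.698) = 0.089884.
d = 0.254580 + 0.089884 = 0.344464.

0.344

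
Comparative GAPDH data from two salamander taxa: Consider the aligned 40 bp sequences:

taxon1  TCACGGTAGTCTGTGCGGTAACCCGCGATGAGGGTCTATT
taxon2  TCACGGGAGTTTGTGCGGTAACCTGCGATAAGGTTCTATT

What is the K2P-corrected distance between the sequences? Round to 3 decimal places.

0.138

Of 40 sites, 3 differences are transitions and 2 are transversions, so P = 3/40 = 0.075 and Q = 2/40 = 0.05.
Under the Kimura two-parameter model, d = −½ ln(1 − 2P − Q) − ¼ ln(1 − 2Q).
1 − 2P − Q = 0.8, giving −½ ln(0.8) = 0.111572.
1 − 2Q = 0.9, giving −¼ ln(0.9) = 0.026340.
d = 0.111572 + 0.026340 = 0.137912.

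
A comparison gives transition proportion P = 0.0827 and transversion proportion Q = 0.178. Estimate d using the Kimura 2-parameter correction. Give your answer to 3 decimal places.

0.320

Under the Kimura two-parameter model, d = −½ ln(1 − 2P − Q) − ¼ ln(1 − 2Q).
1 − 2P − Q = 0.6566, giving −½ ln(0.6566) = 0.210340.
1 − 2Q = 0.644, giving −¼ ln(0.644) = 0.110014.
d = 0.210340 + 0.110014 = 0.320354.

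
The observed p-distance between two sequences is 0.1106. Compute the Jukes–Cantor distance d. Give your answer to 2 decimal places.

d = −(3/4) ln(1 − 4p/3) = −0.75 ln(1 − 0.147467) = −0.75 ln(0.852533)
  = −0.75 × (-0.159543) = 0.119657 substitutions/site.

0.12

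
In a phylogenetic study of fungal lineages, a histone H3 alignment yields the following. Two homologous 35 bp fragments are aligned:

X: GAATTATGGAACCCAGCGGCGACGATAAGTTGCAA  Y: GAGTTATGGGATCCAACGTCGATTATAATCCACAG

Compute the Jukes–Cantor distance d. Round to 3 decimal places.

0.458

The sequences differ at 12 of 35 sites, so p = 12/35 ≈ 0.342857.
d = −(3/4) ln(1 − 4p/3) = −0.75 ln(1 − 0.457143) = −0.75 ln(0.542857)
  = −0.75 × (-0.610909) = 0.458182 substitutions/site.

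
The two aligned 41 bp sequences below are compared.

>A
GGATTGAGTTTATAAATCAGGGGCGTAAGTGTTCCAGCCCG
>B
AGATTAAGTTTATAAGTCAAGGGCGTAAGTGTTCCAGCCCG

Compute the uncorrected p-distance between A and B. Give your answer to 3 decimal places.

The sequences differ at 4 of 41 positions (sites 1, 6, 16, 20).
p = 4/41 = 0.097560… ≈ 0.098 (to 3 d.p.).

0.098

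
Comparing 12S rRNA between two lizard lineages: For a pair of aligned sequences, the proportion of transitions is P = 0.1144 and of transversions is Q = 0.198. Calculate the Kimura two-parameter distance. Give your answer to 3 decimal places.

Under the Kimura two-parameter model, d = −½ ln(1 − 2P − Q) − ¼ ln(1 − 2Q).
1 − 2P − Q = 0.5732, giving −½ ln(0.5732) = 0.278260.
1 − 2Q = 0.604, giving −¼ ln(0.604) = 0.126045.
d = 0.278260 + 0.126045 = 0.404305.

0.404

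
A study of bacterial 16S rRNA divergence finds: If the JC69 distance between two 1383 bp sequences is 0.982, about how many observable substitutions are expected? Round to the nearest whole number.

757

Invert JC69: p = (3/4)(1 − e^(−4d/3)) = 0.75 × (1 − e^(-1.309333)) = 0.75 × (1 − 0.270000) = 0.547500.
Expected differing sites = pL ≈ 0.547500 × 1383 = 757.1925 ≈ 757.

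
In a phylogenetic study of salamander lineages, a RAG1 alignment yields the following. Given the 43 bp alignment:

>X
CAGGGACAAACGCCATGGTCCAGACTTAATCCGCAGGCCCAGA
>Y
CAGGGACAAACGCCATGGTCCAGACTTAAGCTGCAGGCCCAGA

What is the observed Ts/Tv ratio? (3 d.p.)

1.000

Transitions are A↔G and C↔T; transversions are all other mismatches.
Transitions: 1. Transversions: 1.
R = 1/1 = 1.000.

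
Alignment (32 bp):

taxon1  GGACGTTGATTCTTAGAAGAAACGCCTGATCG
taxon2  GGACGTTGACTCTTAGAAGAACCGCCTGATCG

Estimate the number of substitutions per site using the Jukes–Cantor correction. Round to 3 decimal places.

The sequences differ at 2 of 32 sites (10, 22), so p = 2/32 = 0.0625.
d = −(3/4) ln(1 − 4p/3) = −0.75 ln(1 − 0.083333) = −0.75 ln(0.916667)
  = −0.75 × (-0.087011) = 0.065258 substitutions/site.

0.065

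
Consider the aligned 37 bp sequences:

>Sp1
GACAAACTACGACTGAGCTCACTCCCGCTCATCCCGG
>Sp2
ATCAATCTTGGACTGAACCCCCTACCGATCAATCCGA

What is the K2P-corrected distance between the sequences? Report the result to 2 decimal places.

0.47

Of 37 sites, 5 differences are transitions and 8 are transversions, so P = 5/37 ≈ 0.135135 and Q = 8/37 ≈ 0.216216.
Under the Kimura two-parameter model, d = −½ ln(1 − 2P − Q) − ¼ ln(1 − 2Q).
1 − 2P − Q = 0.513514, giving −½ ln(0.513514) = 0.333239.
1 − 2Q = 0.567568, giving −¼ ln(0.567568) = 0.141599.
d = 0.333239 + 0.141599 = 0.474838.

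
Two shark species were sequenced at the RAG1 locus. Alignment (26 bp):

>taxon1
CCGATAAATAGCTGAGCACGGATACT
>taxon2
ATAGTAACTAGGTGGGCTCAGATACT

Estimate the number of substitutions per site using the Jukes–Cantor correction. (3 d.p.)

0.464

The sequences differ at 9 of 26 sites (1, 2, 3, 4, 8, 12, 15, 18, 20), so p = 9/26 ≈ 0.346154.
d = −(3/4) ln(1 − 4p/3) = −0.75 ln(1 − 0.461539) = −0.75 ln(0.538461)
  = −0.75 × (-0.619040) = 0.464280 substitutions/site.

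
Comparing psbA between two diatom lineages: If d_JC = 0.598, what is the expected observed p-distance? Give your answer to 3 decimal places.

0.412

p = (3/4)(1 − e^(−4d/3)) = 0.75 × (1 − e^(-0.797333)) = 0.75 × (1 − 0.450529) = 0.412103.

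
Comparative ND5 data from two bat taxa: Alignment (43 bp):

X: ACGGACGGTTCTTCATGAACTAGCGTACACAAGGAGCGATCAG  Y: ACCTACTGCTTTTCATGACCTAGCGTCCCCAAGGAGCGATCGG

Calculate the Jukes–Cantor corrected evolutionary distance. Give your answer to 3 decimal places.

0.245

The sequences differ at 9 of 43 sites (3, 4, 7, 9, 11, 19, 27, 29, 42), so p = 9/43 ≈ 0.209302.
d = −(3/4) ln(1 − 4p/3) = −0.75 ln(1 − 0.279069) = −0.75 ln(0.720931)
  = −0.75 × (-0.327212) = 0.245409 substitutions/site.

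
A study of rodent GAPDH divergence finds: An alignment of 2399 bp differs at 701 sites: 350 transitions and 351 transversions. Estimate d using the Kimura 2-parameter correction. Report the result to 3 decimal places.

0.375

P = 350/2399 ≈ 0.145894 and Q = 351/2399 ≈ 0.146311.
Under the Kimura two-parameter model, d = −½ ln(1 − 2P − Q) − ¼ ln(1 − 2Q).
1 − 2P − Q = 0.561901, giving −½ ln(0.561901) = 0.288215.
1 − 2Q = 0.707378, giving −¼ ln(0.707378) = 0.086548.
d = 0.288215 + 0.086548 = 0.374763.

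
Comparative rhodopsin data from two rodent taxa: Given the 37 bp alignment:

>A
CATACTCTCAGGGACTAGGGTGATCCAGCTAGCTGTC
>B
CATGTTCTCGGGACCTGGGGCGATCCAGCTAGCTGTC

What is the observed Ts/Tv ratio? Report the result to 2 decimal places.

6.00

Transitions are A↔G and C↔T; transversions are all other mismatches.
Transitions: 6. Transversions: 1.
R = 6/1 = 6.00.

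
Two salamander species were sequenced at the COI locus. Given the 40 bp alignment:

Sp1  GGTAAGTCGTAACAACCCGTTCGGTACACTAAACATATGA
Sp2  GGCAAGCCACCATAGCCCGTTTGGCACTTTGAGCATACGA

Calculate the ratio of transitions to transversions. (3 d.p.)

6.000

Transitions are A↔G and C↔T; transversions are all other mismatches.
Transitions: 12. Transversions: 2.
R = 12/2 = 6.000.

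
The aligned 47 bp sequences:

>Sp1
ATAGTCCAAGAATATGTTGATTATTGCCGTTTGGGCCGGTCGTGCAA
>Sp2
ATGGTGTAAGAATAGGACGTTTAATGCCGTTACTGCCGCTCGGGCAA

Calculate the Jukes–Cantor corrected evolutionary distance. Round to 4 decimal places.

0.3451

The sequences differ at 13 of 47 sites, so p = 13/47 ≈ 0.276596.
d = −(3/4) ln(1 − 4p/3) = −0.75 ln(1 − 0.368795) = −0.75 ln(0.631205)
  = −0.75 × (-0.460125) = 0.345094 substitutions/site.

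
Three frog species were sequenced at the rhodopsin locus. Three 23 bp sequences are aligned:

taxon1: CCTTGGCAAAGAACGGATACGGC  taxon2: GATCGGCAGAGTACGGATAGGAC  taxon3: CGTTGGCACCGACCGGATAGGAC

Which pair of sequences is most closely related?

taxon1–taxon2: 7/23 differ, p = 0.304, d = 0.390.
taxon1–taxon3: 6/23 differ, p = 0.261, d = 0.321.
taxon2–taxon3: 7/23 differ, p = 0.304, d = 0.390.
The smallest distance is between taxon1 and taxon3.

taxon1 and taxon3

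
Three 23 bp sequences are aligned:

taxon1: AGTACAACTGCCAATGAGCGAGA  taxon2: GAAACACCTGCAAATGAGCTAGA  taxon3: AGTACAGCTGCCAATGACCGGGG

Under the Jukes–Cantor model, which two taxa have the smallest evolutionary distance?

taxon1–taxon2: 6/23 differ, p = 0.261, d = 0.321.
taxon1–taxon3: 4/23 differ, p = 0.174, d = 0.198.
taxon2–taxon3: 9/23 differ, p = 0.391, d = 0.553.
The smallest distance is between taxon1 and taxon3.

taxon1 and taxon3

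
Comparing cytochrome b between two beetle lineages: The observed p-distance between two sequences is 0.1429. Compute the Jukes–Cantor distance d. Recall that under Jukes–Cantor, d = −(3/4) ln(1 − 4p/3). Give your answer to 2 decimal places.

0.16

d = −(3/4) ln(1 − 4p/3) = −0.75 ln(1 − 0.190533) = −0.75 ln(0.809467)
  = −0.75 × (-0.211379) = 0.158534 substitutions/site.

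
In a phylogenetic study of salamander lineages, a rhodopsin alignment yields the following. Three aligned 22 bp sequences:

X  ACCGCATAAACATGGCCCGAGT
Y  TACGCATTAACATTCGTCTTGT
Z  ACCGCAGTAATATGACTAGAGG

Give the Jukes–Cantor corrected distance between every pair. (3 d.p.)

X–Y: 9/22 sites differ → p ≈ 0.409091, d = −0.75 ln(1 − 0.545455) = 0.591344 ≈ 0.591.
X–Z: 7/22 sites differ → p ≈ 0.318182, d = −0.75 ln(1 − 0.424243) = 0.414052 ≈ 0.414.
Y–Z: 11/22 sites differ → p = 0.5, d = −0.75 ln(1 − 0.666667) = 0.823960 ≈ 0.824.

d(X,Y) = 0.591, d(X,Z) = 0.414, d(Y,Z) = 0.824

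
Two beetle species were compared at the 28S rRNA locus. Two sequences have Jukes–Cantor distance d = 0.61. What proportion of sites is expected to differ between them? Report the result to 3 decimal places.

p = (3/4)(1 − e^(−4d/3)) = 0.75 × (1 − e^(-0.813333)) = 0.75 × (1 − 0.443378) = 0.417467.

0.417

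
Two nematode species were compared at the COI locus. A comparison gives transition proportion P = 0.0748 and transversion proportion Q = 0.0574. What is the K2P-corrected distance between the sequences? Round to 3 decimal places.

0.146

Under the Kimura two-parameter model, d = −½ ln(1 − 2P − Q) − ¼ ln(1 − 2Q).
1 − 2P − Q = 0.793, giving −½ ln(0.793) = 0.115966.
1 − 2Q = 0.8852, giving −¼ ln(0.8852) = 0.030485.
d = 0.115966 + 0.030485 = 0.146451.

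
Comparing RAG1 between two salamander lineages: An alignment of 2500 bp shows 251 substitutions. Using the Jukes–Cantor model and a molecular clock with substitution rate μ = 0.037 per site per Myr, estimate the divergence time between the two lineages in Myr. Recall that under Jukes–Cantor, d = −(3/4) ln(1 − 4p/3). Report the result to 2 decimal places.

1.46

p = 251/2500 = 0.1004.
d = −(3/4) ln(1 − 4p/3) = −0.75 ln(1 − 0.133867) = −0.75 ln(0.866133)
  = −0.75 × (-0.143717) = 0.107788 substitutions/site.
Under a molecular clock d = 2μt, so t = d/(2μ) = 0.107788 / (2 × 0.037) = 1.46 Myr.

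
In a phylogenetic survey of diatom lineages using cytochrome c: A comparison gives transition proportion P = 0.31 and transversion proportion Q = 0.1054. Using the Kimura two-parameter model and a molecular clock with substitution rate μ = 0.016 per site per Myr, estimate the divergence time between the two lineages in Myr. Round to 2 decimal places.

22.04

Under the Kimura two-parameter model, d = −½ ln(1 − 2P − Q) − ¼ ln(1 − 2Q).
1 − 2P − Q = 0.2746, giving −½ ln(0.2746) = 0.646220.
1 − 2Q = 0.7892, giving −¼ ln(0.7892) = 0.059184.
d = 0.646220 + 0.059184 = 0.705404.
Under a molecular clock d = 2μt, so t = d/(2μ) = 0.705404 / (2 × 0.016) = 22.04 Myr.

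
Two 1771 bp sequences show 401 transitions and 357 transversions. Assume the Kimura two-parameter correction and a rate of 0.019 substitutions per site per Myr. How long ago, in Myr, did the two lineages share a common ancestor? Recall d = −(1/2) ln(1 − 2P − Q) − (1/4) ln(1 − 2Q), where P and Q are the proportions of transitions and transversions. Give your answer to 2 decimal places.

P = 401/1771 ≈ 0.226426 and Q = 357/1771 ≈ 0.201581.
Under the Kimura two-parameter model, d = −½ ln(1 − 2P − Q) − ¼ ln(1 − 2Q).
1 − 2P − Q = 0.345567, giving −½ ln(0.345567) = 0.531284.
1 − 2Q = 0.596838, giving −¼ ln(0.596838) = 0.129027.
d = 0.531284 + 0.129027 = 0.660311.
Under a molecular clock d = 2μt, so t = d/(2μ) = 0.660311 / (2 × 0.019) = 17.38 Myr.

17.38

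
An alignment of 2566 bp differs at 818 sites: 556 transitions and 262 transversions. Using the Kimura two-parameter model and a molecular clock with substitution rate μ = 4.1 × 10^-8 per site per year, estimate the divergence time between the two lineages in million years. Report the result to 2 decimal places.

P = 556/2566 ≈ 0.21668 and Q = 262/2566 ≈ 0.102104.
Under the Kimura two-parameter model, d = −½ ln(1 − 2P − Q) − ¼ ln(1 − 2Q).
1 − 2P − Q = 0.464536, giving −½ ln(0.464536) = 0.383358.
1 − 2Q = 0.795792, giving −¼ ln(0.795792) = 0.057104.
d = 0.383358 + 0.057104 = 0.440462.
Under a molecular clock d = 2μt, so t = d/(2μ) = 0.440462 / (2 × 4.1 × 10^-8) = 5.37 million years.

5.37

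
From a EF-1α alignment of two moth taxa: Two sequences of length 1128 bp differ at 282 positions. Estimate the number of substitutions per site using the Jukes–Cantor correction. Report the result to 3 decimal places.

0.304

p = 282/1128 = 0.25.
d = −(3/4) ln(1 − 4p/3) = −0.75 ln(1 − 0.333333) = −0.75 ln(0.666667)
  = −0.75 × (-0.405465) = 0.304099 substitutions/site.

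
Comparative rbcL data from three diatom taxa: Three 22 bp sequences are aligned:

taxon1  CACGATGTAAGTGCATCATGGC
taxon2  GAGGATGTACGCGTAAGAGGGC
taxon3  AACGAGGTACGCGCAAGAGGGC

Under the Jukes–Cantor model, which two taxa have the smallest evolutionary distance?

taxon2 and taxon3

taxon1–taxon2: 8/22 differ, p = 0.364, d = 0.497.
taxon1–taxon3: 7/22 differ, p = 0.318, d = 0.414.
taxon2–taxon3: 4/22 differ, p = 0.182, d = 0.208.
The smallest distance is between taxon2 and taxon3.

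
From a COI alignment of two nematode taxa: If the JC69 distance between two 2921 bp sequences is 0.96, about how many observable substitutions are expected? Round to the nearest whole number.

Invert JC69: p = (3/4)(1 − e^(−4d/3)) = 0.75 × (1 − e^(-1.28)) = 0.75 × (1 − 0.278037) = 0.541472.
Expected differing sites = pL ≈ 0.541472 × 2921 = 1581.639712 ≈ 1582.

1582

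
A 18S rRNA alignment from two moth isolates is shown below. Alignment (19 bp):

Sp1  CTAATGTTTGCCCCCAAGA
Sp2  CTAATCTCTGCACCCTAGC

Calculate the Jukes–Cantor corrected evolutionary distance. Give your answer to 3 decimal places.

0.324

The sequences differ at 5 of 19 sites (6, 8, 12, 16, 19), so p = 5/19 ≈ 0.263158.
d = −(3/4) ln(1 − 4p/3) = −0.75 ln(1 − 0.350877) = −0.75 ln(0.649123)
  = −0.75 × (-0.432133) = 0.324100 substitutions/site.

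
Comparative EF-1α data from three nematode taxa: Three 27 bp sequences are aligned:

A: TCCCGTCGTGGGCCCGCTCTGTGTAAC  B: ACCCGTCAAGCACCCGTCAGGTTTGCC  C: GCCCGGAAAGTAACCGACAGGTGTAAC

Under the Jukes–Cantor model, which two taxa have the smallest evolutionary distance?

A–B: 12/27 differ, p = 0.444, d = 0.673.
A–C: 12/27 differ, p = 0.444, d = 0.673.
B–C: 9/27 differ, p = 0.333, d = 0.441.
The smallest distance is between B and C.

B and C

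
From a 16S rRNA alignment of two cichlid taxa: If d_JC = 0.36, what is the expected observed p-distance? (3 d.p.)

0.286

p = (3/4)(1 − e^(−4d/3)) = 0.75 × (1 − e^(-0.48)) = 0.75 × (1 − 0.618783) = 0.285913.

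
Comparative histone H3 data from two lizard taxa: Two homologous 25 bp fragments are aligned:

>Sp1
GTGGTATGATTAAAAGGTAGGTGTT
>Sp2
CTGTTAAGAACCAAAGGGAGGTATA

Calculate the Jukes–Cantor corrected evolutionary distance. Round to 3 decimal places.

0.490

The sequences differ at 9 of 25 sites (1, 4, 7, 10, 11, 12, 18, 23, 25), so p = 9/25 = 0.36.
d = −(3/4) ln(1 − 4p/3) = −0.75 ln(1 − 0.48) = −0.75 ln(0.52)
  = −0.75 × (-0.653926) = 0.490445 substitutions/site.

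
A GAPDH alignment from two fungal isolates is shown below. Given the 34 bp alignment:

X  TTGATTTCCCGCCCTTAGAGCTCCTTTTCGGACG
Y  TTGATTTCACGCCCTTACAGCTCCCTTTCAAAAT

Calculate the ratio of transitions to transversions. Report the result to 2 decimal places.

0.75

Transitions are A↔G and C↔T; transversions are all other mismatches.
Transitions: 3. Transversions: 4.
R = 3/4 = 0.75.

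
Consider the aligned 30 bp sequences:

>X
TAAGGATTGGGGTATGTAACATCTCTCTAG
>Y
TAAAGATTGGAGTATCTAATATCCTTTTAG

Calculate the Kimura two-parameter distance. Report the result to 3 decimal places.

Of 30 sites, 6 differences are transitions and 1 are transversions, so P = 6/30 = 0.2 and Q = 1/30 ≈ 0.033333.
Under the Kimura two-parameter model, d = −½ ln(1 − 2P − Q) − ¼ ln(1 − 2Q).
1 − 2P − Q = 0.566667, giving −½ ln(0.566667) = 0.283992.
1 − 2Q = 0.933334, giving −¼ ln(0.933334) = 0.017248.
d = 0.283992 + 0.017248 = 0.301240.

0.301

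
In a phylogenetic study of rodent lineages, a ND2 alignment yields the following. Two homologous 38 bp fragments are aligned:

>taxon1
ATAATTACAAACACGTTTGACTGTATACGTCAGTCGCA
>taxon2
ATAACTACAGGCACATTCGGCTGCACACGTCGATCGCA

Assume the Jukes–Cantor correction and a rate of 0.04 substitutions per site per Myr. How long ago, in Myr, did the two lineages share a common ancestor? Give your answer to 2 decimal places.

The sequences differ at 10 of 38 sites (5, 10, 11, 15, 18, 20, 24, 26, 32, 33), so p = 10/38 ≈ 0.263158.
d = −(3/4) ln(1 − 4p/3) = −0.75 ln(1 − 0.350877) = −0.75 ln(0.649123)
  = −0.75 × (-0.432133) = 0.324100 substitutions/site.
Under a molecular clock d = 2μt, so t = d/(2μ) = 0.324100 / (2 × 0.04) = 4.05 Myr.

4.05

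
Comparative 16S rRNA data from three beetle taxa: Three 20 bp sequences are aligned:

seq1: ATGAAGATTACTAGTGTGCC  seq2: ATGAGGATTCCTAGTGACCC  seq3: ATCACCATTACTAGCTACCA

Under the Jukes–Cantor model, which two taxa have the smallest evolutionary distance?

seq1–seq2: 4/20 differ, p = 0.200, d = 0.233.
seq1–seq3: 8/20 differ, p = 0.400, d = 0.572.
seq2–seq3: 7/20 differ, p = 0.350, d = 0.471.
The smallest distance is between seq1 and seq2.

seq1 and seq2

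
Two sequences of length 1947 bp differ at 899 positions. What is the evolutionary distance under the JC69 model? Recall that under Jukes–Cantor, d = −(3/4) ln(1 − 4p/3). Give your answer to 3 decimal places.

p = 899/1947 ≈ 0.461736.
d = −(3/4) ln(1 − 4p/3) = −0.75 ln(1 − 0.615648) = −0.75 ln(0.384352)
  = −0.75 × (-0.956196) = 0.717147 substitutions/site.

0.717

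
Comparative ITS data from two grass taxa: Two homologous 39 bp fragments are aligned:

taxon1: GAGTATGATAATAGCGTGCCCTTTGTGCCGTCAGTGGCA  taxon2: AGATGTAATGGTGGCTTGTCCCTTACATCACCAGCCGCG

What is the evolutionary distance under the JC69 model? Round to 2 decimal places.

The sequences differ at 20 of 39 sites, so p = 20/39 ≈ 0.512821.
d = −(3/4) ln(1 − 4p/3) = −0.75 ln(1 − 0.683761) = −0.75 ln(0.316239)
  = −0.75 × (-1.151257) = 0.863443 substitutions/site.

0.86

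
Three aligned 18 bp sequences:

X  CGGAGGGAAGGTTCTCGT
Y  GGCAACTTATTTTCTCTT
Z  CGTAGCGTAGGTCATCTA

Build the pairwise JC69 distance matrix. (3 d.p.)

X–Y: 9/18 sites differ → p = 0.5, d = −0.75 ln(1 − 0.666667) = 0.823960 ≈ 0.824.
X–Z: 7/18 sites differ → p ≈ 0.388889, d = −0.75 ln(1 − 0.518519) = 0.548166 ≈ 0.548.
Y–Z: 9/18 sites differ → p = 0.5, d = −0.75 ln(1 − 0.666667) = 0.823960 ≈ 0.824.

d(X,Y) = 0.824, d(X,Z) = 0.548, d(Y,Z) = 0.824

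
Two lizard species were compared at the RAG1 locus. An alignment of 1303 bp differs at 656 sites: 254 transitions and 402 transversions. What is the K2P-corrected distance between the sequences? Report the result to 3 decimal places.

P = 254/1303 ≈ 0.194935 and Q = 402/1303 ≈ 0.308519.
Under the Kimura two-parameter model, d = −½ ln(1 − 2P − Q) − ¼ ln(1 − 2Q).
1 − 2P − Q = 0.301611, giving −½ ln(0.301611) = 0.599309.
1 − 2Q = 0.382962, giving −¼ ln(0.382962) = 0.239955.
d = 0.599309 + 0.239955 = 0.839264.

0.839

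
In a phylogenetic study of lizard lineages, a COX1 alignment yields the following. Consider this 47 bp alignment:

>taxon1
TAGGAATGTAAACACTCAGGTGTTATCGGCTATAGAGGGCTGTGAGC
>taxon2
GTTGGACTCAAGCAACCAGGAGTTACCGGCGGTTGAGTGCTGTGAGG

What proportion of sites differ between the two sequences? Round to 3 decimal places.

The sequences differ at 17 of 47 positions.
p = 17/47 = 0.361702… ≈ 0.362 (to 3 d.p.).

0.362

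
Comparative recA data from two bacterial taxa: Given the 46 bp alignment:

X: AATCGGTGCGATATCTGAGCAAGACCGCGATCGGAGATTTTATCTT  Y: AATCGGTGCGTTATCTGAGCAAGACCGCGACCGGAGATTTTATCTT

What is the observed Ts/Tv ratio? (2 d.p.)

1.00

Transitions are A↔G and C↔T; transversions are all other mismatches.
Transitions: 1. Transversions: 1.
R = 1/1 = 1.00.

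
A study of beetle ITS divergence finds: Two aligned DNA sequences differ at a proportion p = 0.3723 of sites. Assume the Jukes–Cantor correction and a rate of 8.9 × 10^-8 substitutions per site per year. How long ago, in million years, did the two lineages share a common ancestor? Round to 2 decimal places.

d = −(3/4) ln(1 − 4p/3) = −0.75 ln(1 − 0.4964) = −0.75 ln(0.5036)
  = −0.75 × (-0.685973) = 0.514480 substitutions/site.
Under a molecular clock d = 2μt, so t = d/(2μ) = 0.514480 / (2 × 8.9 × 10^-8) = 2.89 million years.

2.89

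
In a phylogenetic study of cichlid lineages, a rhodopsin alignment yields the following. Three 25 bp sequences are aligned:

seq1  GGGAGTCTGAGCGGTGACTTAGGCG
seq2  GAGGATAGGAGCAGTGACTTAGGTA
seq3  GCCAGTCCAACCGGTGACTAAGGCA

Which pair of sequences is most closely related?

seq1 and seq3

seq1–seq2: 8/25 differ, p = 0.320, d = 0.417.
seq1–seq3: 7/25 differ, p = 0.280, d = 0.351.
seq2–seq3: 11/25 differ, p = 0.440, d = 0.663.
The smallest distance is between seq1 and seq3.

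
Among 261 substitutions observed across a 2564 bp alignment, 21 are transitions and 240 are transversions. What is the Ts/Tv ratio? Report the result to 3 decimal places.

0.088

R = 21/240 = 0.0875 ≈ 0.088 (to 3 d.p.).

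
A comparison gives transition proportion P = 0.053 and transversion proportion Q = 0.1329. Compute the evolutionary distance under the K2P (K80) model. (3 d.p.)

Under the Kimura two-parameter model, d = −½ ln(1 − 2P − Q) − ¼ ln(1 − 2Q).
1 − 2P − Q = 0.7611, giving −½ ln(0.7611) = 0.136495.
1 − 2Q = 0.7342, giving −¼ ln(0.7342) = 0.077243.
d = 0.136495 + 0.077243 = 0.213738.

0.214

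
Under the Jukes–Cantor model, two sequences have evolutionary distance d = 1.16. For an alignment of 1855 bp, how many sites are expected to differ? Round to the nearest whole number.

1095

Invert JC69: p = (3/4)(1 − e^(−4d/3)) = 0.75 × (1 − e^(-1.546667)) = 0.75 × (1 − 0.212957) = 0.590282.
Expected differing sites = pL ≈ 0.590282 × 1855 = 1094.97311 ≈ 1095.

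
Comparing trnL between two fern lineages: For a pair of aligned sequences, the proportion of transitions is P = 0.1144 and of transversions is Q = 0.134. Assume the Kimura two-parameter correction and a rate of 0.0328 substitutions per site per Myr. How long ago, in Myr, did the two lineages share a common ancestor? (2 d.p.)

4.62

Under the Kimura two-parameter model, d = −½ ln(1 − 2P − Q) − ¼ ln(1 − 2Q).
1 − 2P − Q = 0.6372, giving −½ ln(0.6372) = 0.225336.
1 − 2Q = 0.732, giving −¼ ln(0.732) = 0.077994.
d = 0.225336 + 0.077994 = 0.303330.
Under a molecular clock d = 2μt, so t = d/(2μ) = 0.303330 / (2 × 0.0328) = 4.62 Myr.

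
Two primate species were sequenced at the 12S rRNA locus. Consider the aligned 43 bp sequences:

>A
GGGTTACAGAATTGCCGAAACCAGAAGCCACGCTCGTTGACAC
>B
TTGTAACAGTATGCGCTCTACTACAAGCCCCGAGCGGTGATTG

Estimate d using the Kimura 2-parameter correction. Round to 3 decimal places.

0.726

Of 43 sites, 2 differences are transitions and 17 are transversions, so P = 2/43 ≈ 0.046512 and Q = 17/43 ≈ 0.395349.
Under the Kimura two-parameter model, d = −½ ln(1 − 2P − Q) − ¼ ln(1 − 2Q).
1 − 2P − Q = 0.511627, giving −½ ln(0.511627) = 0.335080.
1 − 2Q = 0.209302, giving −¼ ln(0.209302) = 0.390994.
d = 0.335080 + 0.390994 = 0.726074.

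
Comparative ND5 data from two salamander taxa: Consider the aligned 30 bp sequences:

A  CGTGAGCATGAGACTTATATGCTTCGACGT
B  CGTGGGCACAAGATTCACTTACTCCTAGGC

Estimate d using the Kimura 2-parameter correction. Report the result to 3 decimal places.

Of 30 sites, 9 differences are transitions and 3 are transversions, so P = 9/30 = 0.3 and Q = 3/30 = 0.1.
Under the Kimura two-parameter model, d = −½ ln(1 − 2P − Q) − ¼ ln(1 − 2Q).
1 − 2P − Q = 0.3, giving −½ ln(0.3) = 0.601986.
1 − 2Q = 0.8, giving −¼ ln(0.8) = 0.055786.
d = 0.601986 + 0.055786 = 0.657772.

0.658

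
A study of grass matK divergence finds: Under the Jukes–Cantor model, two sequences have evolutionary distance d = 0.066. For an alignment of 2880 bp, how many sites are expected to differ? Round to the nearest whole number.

Invert JC69: p = (3/4)(1 − e^(−4d/3)) = 0.75 × (1 − e^(-0.088)) = 0.75 × (1 − 0.915761) = 0.063179.
Expected differing sites = pL ≈ 0.063179 × 2880 = 181.95552 ≈ 182.

182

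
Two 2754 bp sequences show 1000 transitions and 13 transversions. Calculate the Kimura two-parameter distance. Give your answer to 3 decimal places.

P = 1000/2754 ≈ 0.363108 and Q = 13/2754 ≈ 0.00472.
Under the Kimura two-parameter model, d = −½ ln(1 − 2P − Q) − ¼ ln(1 − 2Q).
1 − 2P − Q = 0.269064, giving −½ ln(0.269064) = 0.656403.
1 − 2Q = 0.99056, giving −¼ ln(0.99056) = 0.002371.
d = 0.656403 + 0.002371 = 0.658774.

0.659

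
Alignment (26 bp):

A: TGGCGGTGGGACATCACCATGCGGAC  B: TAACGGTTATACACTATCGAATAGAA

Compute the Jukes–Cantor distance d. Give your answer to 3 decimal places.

The sequences differ at 14 of 26 sites, so p = 14/26 ≈ 0.538462.
d = −(3/4) ln(1 − 4p/3) = −0.75 ln(1 − 0.717949) = −0.75 ln(0.282051)
  = −0.75 × (-1.265667) = 0.949250 substitutions/site.

0.949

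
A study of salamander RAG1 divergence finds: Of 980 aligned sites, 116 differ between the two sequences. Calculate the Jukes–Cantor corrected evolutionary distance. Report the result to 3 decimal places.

0.129

p = 116/980 ≈ 0.118367.
d = −(3/4) ln(1 − 4p/3) = −0.75 ln(1 − 0.157823) = −0.75 ln(0.842177)
  = −0.75 × (-0.171765) = 0.128824 substitutions/site.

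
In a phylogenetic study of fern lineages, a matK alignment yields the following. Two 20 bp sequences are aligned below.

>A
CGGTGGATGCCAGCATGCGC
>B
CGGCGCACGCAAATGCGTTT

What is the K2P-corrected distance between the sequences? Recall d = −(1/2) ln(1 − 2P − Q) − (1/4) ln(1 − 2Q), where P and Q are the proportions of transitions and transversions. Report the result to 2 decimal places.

1.59

Of 20 sites, 8 differences are transitions and 3 are transversions, so P = 8/20 = 0.4 and Q = 3/20 = 0.15.
Under the Kimura two-parameter model, d = −½ ln(1 − 2P − Q) − ¼ ln(1 − 2Q).
1 − 2P − Q = 0.05, giving −½ ln(0.05) = 1.497866.
1 − 2Q = 0.7, giving −¼ ln(0.7) = 0.089169.
d = 1.497866 + 0.089169 = 1.587035.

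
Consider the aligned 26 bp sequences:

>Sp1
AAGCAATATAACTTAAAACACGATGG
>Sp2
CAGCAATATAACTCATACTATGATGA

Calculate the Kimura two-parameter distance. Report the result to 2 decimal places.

0.34

Of 26 sites, 4 differences are transitions and 3 are transversions, so P = 4/26 ≈ 0.153846 and Q = 3/26 ≈ 0.115385.
Under the Kimura two-parameter model, d = −½ ln(1 − 2P − Q) − ¼ ln(1 − 2Q).
1 − 2P − Q = 0.576923, giving −½ ln(0.576923) = 0.275023.
1 − 2Q = 0.76923, giving −¼ ln(0.76923) = 0.065591.
d = 0.275023 + 0.065591 = 0.340614.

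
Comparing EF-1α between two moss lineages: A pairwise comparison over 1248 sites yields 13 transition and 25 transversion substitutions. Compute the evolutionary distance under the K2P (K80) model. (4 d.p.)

P = 13/1248 ≈ 0.010417 and Q = 25/1248 ≈ 0.020032.
Under the Kimura two-parameter model, d = −½ ln(1 − 2P − Q) − ¼ ln(1 − 2Q).
1 − 2P − Q = 0.959134, giving −½ ln(0.959134) = 0.020862.
1 − 2Q = 0.959936, giving −¼ ln(0.959936) = 0.010222.
d = 0.020862 + 0.010222 = 0.031084.

0.0311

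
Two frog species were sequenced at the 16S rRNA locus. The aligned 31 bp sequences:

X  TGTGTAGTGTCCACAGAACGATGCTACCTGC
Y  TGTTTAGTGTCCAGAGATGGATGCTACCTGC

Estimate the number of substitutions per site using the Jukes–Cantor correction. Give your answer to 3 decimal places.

0.142

The sequences differ at 4 of 31 sites (4, 14, 18, 19), so p = 4/31 ≈ 0.129032.
d = −(3/4) ln(1 − 4p/3) = −0.75 ln(1 − 0.172043) = −0.75 ln(0.827957)
  = −0.75 × (-0.188794) = 0.141596 substitutions/site.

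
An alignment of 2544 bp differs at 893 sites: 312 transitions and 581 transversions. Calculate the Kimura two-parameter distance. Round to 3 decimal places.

0.473

P = 312/2544 ≈ 0.122642 and Q = 581/2544 ≈ 0.228381.
Under the Kimura two-parameter model, d = −½ ln(1 − 2P − Q) − ¼ ln(1 − 2Q).
1 − 2P − Q = 0.526335, giving −½ ln(0.526335) = 0.320909.
1 − 2Q = 0.543238, giving −¼ ln(0.543238) = 0.152552.
d = 0.320909 + 0.152552 = 0.473461.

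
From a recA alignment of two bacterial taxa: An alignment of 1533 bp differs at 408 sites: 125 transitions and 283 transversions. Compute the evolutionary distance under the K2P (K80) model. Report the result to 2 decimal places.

P = 125/1533 ≈ 0.081539 and Q = 283/1533 ≈ 0.184605.
Under the Kimura two-parameter model, d = −½ ln(1 − 2P − Q) − ¼ ln(1 − 2Q).
1 − 2P − Q = 0.652317, giving −½ ln(0.652317) = 0.213612.
1 − 2Q = 0.63079, giving −¼ ln(0.63079) = 0.115196.
d = 0.213612 + 0.115196 = 0.328808.

0.33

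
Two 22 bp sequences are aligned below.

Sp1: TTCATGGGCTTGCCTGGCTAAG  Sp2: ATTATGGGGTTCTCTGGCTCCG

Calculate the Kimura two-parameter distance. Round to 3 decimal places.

0.415

Of 22 sites, 2 differences are transitions and 5 are transversions, so P = 2/22 ≈ 0.090909 and Q = 5/22 ≈ 0.227273.
Under the Kimura two-parameter model, d = −½ ln(1 − 2P − Q) − ¼ ln(1 − 2Q).
1 − 2P − Q = 0.590909, giving −½ ln(0.590909) = 0.263047.
1 − 2Q = 0.545454, giving −¼ ln(0.545454) = 0.151534.
d = 0.263047 + 0.151534 = 0.414581.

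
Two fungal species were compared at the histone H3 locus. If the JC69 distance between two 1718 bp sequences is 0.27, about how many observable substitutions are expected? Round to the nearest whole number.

Invert JC69: p = (3/4)(1 − e^(−4d/3)) = 0.75 × (1 − e^(-0.36)) = 0.75 × (1 − 0.697676) = 0.226743.
Expected differing sites = pL ≈ 0.226743 × 1718 = 389.544474 ≈ 390.

390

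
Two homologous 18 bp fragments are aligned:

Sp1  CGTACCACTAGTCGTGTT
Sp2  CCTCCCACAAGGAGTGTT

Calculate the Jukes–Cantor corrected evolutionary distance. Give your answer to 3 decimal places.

The sequences differ at 5 of 18 sites (2, 4, 9, 12, 13), so p = 5/18 ≈ 0.277778.
d = −(3/4) ln(1 − 4p/3) = −0.75 ln(1 − 0.370371) = −0.75 ln(0.629629)
  = −0.75 × (-0.462625) = 0.346969 substitutions/site.

0.347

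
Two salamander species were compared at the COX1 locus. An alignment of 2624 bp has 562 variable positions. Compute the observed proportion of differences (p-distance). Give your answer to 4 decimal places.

p = 562/2624 = 0.214176… ≈ 0.2142 (to 4 d.p.).

0.2142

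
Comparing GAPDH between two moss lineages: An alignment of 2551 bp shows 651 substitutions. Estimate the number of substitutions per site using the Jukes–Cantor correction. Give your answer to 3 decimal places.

0.312

p = 651/2551 ≈ 0.255194.
d = −(3/4) ln(1 − 4p/3) = −0.75 ln(1 − 0.340259) = −0.75 ln(0.659741)
  = −0.75 × (-0.415908) = 0.311931 substitutions/site.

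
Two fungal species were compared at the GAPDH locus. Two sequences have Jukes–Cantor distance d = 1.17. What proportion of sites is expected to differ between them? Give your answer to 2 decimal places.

0.59

p = (3/4)(1 − e^(−4d/3)) = 0.75 × (1 − e^(-1.56)) = 0.75 × (1 − 0.210136) = 0.592398.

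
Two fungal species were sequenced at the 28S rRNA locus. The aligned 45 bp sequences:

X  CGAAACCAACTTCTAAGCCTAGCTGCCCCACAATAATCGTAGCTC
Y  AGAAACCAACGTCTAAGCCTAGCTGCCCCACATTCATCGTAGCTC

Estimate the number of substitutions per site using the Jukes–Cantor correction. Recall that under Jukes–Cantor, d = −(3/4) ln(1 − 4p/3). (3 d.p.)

The sequences differ at 4 of 45 sites (1, 11, 33, 35), so p = 4/45 ≈ 0.088889.
d = −(3/4) ln(1 − 4p/3) = −0.75 ln(1 − 0.118519) = −0.75 ln(0.881481)
  = −0.75 × (-0.126152) = 0.094614 substitutions/site.

0.095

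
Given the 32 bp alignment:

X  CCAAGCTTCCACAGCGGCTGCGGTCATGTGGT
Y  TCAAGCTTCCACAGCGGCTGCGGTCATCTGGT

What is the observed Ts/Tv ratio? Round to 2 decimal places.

Transitions are A↔G and C↔T; transversions are all other mismatches.
Transitions: 1. Transversions: 1.
R = 1/1 = 1.00.

1.00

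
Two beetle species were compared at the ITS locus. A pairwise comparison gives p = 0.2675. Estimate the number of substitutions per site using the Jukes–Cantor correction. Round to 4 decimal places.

0.3308

d = −(3/4) ln(1 − 4p/3) = −0.75 ln(1 − 0.356667) = −0.75 ln(0.643333)
  = −0.75 × (-0.441093) = 0.330820 substitutions/site.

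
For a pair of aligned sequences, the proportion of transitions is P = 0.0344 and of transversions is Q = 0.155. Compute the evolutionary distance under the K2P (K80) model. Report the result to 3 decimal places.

0.219

Under the Kimura two-parameter model, d = −½ ln(1 − 2P − Q) − ¼ ln(1 − 2Q).
1 − 2P − Q = 0.7762, giving −½ ln(0.7762) = 0.126673.
1 − 2Q = 0.69, giving −¼ ln(0.69) = 0.092766.
d = 0.126673 + 0.092766 = 0.219439.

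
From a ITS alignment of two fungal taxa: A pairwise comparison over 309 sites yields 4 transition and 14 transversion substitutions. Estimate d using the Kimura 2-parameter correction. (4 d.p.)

P = 4/309 ≈ 0.012945 and Q = 14/309 ≈ 0.045307.
Under the Kimura two-parameter model, d = −½ ln(1 − 2P − Q) − ¼ ln(1 − 2Q).
1 − 2P − Q = 0.928803, giving −½ ln(0.928803) = 0.036929.
1 − 2Q = 0.909386, giving −¼ ln(0.909386) = 0.023746.
d = 0.036929 + 0.023746 = 0.060675.

0.0607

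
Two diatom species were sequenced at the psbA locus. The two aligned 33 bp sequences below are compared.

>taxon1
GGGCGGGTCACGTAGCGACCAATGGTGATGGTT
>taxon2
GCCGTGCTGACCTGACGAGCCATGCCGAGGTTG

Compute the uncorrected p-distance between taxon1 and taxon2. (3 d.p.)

0.485

The sequences differ at 16 of 33 positions.
p = 16/33 = 0.484848… ≈ 0.485 (to 3 d.p.).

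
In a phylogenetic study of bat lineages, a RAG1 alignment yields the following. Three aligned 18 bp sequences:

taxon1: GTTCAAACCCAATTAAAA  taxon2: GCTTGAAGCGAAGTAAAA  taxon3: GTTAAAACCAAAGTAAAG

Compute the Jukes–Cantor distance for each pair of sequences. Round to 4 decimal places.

d(taxon1,taxon2) = 0.4408, d(taxon1,taxon3) = 0.2635, d(taxon2,taxon3) = 0.4408

taxon1–taxon2: 6/18 sites differ → p ≈ 0.333333, d = −0.75 ln(1 − 0.444444) = 0.440839 ≈ 0.4408.
taxon1–taxon3: 4/18 sites differ → p ≈ 0.222222, d = −0.75 ln(1 − 0.296296) = 0.263548 ≈ 0.2635.
taxon2–taxon3: 6/18 sites differ → p ≈ 0.333333, d = −0.75 ln(1 − 0.444444) = 0.440839 ≈ 0.4408.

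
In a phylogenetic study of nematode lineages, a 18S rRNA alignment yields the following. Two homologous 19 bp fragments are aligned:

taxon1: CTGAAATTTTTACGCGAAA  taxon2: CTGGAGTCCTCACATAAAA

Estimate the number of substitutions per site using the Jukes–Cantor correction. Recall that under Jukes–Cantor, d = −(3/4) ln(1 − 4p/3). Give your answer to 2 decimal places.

The sequences differ at 8 of 19 sites (4, 6, 8, 9, 11, 14, 15, 16), so p = 8/19 ≈ 0.421053.
d = −(3/4) ln(1 − 4p/3) = −0.75 ln(1 − 0.561404) = −0.75 ln(0.438596)
  = −0.75 × (-0.824177) = 0.618133 substitutions/site.

0.62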